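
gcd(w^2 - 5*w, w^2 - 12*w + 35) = w - 5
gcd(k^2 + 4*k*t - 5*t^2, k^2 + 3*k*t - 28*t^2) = 1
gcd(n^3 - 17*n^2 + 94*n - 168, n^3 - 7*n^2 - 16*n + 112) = n^2 - 11*n + 28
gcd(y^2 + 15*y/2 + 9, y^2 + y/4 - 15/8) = y + 3/2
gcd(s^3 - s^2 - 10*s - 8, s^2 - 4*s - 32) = 1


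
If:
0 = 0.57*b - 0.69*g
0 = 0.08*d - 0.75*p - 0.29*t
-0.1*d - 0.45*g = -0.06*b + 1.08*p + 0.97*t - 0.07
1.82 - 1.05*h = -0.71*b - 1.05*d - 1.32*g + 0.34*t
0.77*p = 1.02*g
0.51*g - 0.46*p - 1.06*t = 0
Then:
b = 0.03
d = 0.29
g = 0.02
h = 2.07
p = 0.03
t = -0.00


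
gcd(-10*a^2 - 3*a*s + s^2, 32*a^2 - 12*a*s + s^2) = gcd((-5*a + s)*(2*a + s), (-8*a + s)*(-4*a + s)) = 1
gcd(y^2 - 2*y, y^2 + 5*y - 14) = y - 2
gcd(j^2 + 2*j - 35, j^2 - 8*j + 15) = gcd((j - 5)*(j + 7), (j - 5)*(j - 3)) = j - 5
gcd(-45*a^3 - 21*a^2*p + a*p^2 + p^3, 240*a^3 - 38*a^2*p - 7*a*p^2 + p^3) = -5*a + p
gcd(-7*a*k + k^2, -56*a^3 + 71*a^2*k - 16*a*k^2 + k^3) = 7*a - k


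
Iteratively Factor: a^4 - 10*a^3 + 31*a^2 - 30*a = (a - 5)*(a^3 - 5*a^2 + 6*a) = (a - 5)*(a - 3)*(a^2 - 2*a) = (a - 5)*(a - 3)*(a - 2)*(a)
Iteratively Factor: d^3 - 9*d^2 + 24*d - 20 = (d - 5)*(d^2 - 4*d + 4) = (d - 5)*(d - 2)*(d - 2)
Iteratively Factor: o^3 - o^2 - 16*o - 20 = (o - 5)*(o^2 + 4*o + 4) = (o - 5)*(o + 2)*(o + 2)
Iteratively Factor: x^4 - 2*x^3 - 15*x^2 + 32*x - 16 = (x - 4)*(x^3 + 2*x^2 - 7*x + 4) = (x - 4)*(x + 4)*(x^2 - 2*x + 1) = (x - 4)*(x - 1)*(x + 4)*(x - 1)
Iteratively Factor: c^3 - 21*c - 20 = (c - 5)*(c^2 + 5*c + 4) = (c - 5)*(c + 4)*(c + 1)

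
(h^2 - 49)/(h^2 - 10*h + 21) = (h + 7)/(h - 3)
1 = 1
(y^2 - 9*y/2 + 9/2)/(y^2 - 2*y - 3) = (y - 3/2)/(y + 1)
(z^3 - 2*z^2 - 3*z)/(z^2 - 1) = z*(z - 3)/(z - 1)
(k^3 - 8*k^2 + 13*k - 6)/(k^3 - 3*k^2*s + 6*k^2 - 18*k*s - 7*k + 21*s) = (-k^2 + 7*k - 6)/(-k^2 + 3*k*s - 7*k + 21*s)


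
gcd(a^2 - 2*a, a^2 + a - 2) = 1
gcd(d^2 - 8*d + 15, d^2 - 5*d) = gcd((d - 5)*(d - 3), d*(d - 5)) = d - 5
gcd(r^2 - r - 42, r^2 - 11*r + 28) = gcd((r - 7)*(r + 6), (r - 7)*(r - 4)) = r - 7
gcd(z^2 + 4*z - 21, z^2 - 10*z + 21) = z - 3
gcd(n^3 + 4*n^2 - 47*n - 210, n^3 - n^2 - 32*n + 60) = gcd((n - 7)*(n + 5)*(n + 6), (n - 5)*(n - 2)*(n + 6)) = n + 6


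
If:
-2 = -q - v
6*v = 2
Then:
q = 5/3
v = 1/3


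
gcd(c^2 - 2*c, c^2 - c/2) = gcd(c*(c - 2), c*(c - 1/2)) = c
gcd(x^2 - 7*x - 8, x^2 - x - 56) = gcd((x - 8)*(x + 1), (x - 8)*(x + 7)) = x - 8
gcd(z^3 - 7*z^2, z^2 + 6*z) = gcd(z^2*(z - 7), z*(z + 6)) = z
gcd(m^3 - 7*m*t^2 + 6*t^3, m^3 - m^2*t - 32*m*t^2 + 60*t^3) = -m + 2*t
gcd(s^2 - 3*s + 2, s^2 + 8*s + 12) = 1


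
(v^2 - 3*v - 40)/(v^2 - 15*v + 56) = (v + 5)/(v - 7)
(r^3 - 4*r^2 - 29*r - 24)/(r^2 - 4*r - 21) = (r^2 - 7*r - 8)/(r - 7)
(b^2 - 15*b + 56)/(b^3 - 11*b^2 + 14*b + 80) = (b - 7)/(b^2 - 3*b - 10)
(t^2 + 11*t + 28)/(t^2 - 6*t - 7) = (t^2 + 11*t + 28)/(t^2 - 6*t - 7)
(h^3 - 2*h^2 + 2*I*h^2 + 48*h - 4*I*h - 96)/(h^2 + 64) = (h^2 + h*(-2 - 6*I) + 12*I)/(h - 8*I)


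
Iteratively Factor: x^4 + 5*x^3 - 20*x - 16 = (x - 2)*(x^3 + 7*x^2 + 14*x + 8) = (x - 2)*(x + 2)*(x^2 + 5*x + 4) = (x - 2)*(x + 1)*(x + 2)*(x + 4)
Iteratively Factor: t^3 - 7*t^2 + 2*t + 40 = (t - 5)*(t^2 - 2*t - 8) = (t - 5)*(t - 4)*(t + 2)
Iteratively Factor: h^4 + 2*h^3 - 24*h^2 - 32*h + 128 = (h - 4)*(h^3 + 6*h^2 - 32) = (h - 4)*(h - 2)*(h^2 + 8*h + 16) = (h - 4)*(h - 2)*(h + 4)*(h + 4)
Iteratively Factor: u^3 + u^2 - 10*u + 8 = (u - 2)*(u^2 + 3*u - 4) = (u - 2)*(u - 1)*(u + 4)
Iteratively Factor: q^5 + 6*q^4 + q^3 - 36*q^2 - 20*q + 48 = (q - 2)*(q^4 + 8*q^3 + 17*q^2 - 2*q - 24) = (q - 2)*(q - 1)*(q^3 + 9*q^2 + 26*q + 24) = (q - 2)*(q - 1)*(q + 2)*(q^2 + 7*q + 12) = (q - 2)*(q - 1)*(q + 2)*(q + 3)*(q + 4)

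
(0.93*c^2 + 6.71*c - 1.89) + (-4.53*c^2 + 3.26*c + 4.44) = -3.6*c^2 + 9.97*c + 2.55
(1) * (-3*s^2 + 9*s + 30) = -3*s^2 + 9*s + 30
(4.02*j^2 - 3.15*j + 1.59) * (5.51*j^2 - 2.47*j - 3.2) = 22.1502*j^4 - 27.2859*j^3 + 3.6774*j^2 + 6.1527*j - 5.088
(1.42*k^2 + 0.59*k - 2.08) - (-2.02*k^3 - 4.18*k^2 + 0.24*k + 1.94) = 2.02*k^3 + 5.6*k^2 + 0.35*k - 4.02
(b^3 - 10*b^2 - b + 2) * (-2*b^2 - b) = -2*b^5 + 19*b^4 + 12*b^3 - 3*b^2 - 2*b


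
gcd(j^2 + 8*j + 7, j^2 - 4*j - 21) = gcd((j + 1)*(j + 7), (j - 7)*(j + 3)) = 1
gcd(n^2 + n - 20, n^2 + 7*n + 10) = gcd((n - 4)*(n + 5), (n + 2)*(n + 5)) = n + 5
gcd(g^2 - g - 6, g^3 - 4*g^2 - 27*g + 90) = g - 3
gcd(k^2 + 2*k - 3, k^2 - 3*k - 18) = k + 3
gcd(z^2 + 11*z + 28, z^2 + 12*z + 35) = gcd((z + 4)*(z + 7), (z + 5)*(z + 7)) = z + 7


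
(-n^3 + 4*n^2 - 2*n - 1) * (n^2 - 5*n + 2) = -n^5 + 9*n^4 - 24*n^3 + 17*n^2 + n - 2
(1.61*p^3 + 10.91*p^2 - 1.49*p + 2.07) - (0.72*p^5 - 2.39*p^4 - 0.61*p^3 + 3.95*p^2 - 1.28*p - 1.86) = -0.72*p^5 + 2.39*p^4 + 2.22*p^3 + 6.96*p^2 - 0.21*p + 3.93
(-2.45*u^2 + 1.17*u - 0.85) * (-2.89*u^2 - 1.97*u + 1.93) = 7.0805*u^4 + 1.4452*u^3 - 4.5769*u^2 + 3.9326*u - 1.6405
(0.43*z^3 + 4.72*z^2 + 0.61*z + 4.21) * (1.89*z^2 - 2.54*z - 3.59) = 0.8127*z^5 + 7.8286*z^4 - 12.3796*z^3 - 10.5373*z^2 - 12.8833*z - 15.1139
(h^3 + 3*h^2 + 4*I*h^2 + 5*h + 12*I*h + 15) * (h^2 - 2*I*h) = h^5 + 3*h^4 + 2*I*h^4 + 13*h^3 + 6*I*h^3 + 39*h^2 - 10*I*h^2 - 30*I*h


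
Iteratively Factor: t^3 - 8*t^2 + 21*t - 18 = (t - 3)*(t^2 - 5*t + 6) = (t - 3)^2*(t - 2)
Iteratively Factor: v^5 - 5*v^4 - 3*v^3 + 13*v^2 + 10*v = (v)*(v^4 - 5*v^3 - 3*v^2 + 13*v + 10) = v*(v - 5)*(v^3 - 3*v - 2) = v*(v - 5)*(v + 1)*(v^2 - v - 2) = v*(v - 5)*(v + 1)^2*(v - 2)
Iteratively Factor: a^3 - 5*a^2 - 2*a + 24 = (a - 3)*(a^2 - 2*a - 8) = (a - 4)*(a - 3)*(a + 2)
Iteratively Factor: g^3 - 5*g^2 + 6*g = (g)*(g^2 - 5*g + 6) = g*(g - 2)*(g - 3)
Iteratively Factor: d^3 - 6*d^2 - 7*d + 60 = (d + 3)*(d^2 - 9*d + 20) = (d - 5)*(d + 3)*(d - 4)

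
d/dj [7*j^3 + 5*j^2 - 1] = j*(21*j + 10)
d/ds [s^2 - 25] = 2*s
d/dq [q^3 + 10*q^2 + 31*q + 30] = 3*q^2 + 20*q + 31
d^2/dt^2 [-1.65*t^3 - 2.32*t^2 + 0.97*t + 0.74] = -9.9*t - 4.64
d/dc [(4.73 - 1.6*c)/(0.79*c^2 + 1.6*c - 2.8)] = (1.264*c^2 - 7.4734*c - 3.088)/(0.6241*c^4 + 2.528*c^3 - 1.864*c^2 - 8.96*c + 7.84)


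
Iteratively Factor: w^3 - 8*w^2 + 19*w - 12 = (w - 4)*(w^2 - 4*w + 3) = (w - 4)*(w - 3)*(w - 1)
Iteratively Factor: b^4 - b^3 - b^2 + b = (b)*(b^3 - b^2 - b + 1) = b*(b - 1)*(b^2 - 1) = b*(b - 1)*(b + 1)*(b - 1)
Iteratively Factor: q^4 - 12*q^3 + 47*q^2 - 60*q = (q - 5)*(q^3 - 7*q^2 + 12*q) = (q - 5)*(q - 4)*(q^2 - 3*q) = q*(q - 5)*(q - 4)*(q - 3)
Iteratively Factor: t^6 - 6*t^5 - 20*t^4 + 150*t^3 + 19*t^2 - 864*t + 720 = (t - 5)*(t^5 - t^4 - 25*t^3 + 25*t^2 + 144*t - 144) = (t - 5)*(t - 3)*(t^4 + 2*t^3 - 19*t^2 - 32*t + 48) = (t - 5)*(t - 4)*(t - 3)*(t^3 + 6*t^2 + 5*t - 12) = (t - 5)*(t - 4)*(t - 3)*(t + 3)*(t^2 + 3*t - 4) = (t - 5)*(t - 4)*(t - 3)*(t - 1)*(t + 3)*(t + 4)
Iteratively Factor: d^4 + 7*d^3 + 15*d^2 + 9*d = (d)*(d^3 + 7*d^2 + 15*d + 9) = d*(d + 1)*(d^2 + 6*d + 9) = d*(d + 1)*(d + 3)*(d + 3)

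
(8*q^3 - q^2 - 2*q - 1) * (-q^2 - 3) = -8*q^5 + q^4 - 22*q^3 + 4*q^2 + 6*q + 3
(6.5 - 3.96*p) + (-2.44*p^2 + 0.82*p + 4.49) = -2.44*p^2 - 3.14*p + 10.99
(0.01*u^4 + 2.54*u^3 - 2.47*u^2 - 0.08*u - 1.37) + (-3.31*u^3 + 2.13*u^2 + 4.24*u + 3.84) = 0.01*u^4 - 0.77*u^3 - 0.34*u^2 + 4.16*u + 2.47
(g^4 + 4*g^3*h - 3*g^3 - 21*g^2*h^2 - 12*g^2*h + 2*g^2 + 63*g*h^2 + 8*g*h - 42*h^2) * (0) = 0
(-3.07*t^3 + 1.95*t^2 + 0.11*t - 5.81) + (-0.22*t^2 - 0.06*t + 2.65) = -3.07*t^3 + 1.73*t^2 + 0.05*t - 3.16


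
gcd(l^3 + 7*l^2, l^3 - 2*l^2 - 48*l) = l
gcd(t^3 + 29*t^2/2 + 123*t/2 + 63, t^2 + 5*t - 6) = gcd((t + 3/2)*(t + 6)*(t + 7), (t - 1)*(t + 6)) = t + 6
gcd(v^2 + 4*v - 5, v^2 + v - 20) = v + 5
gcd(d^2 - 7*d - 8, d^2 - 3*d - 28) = 1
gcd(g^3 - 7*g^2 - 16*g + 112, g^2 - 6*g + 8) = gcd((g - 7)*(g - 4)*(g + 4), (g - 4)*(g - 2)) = g - 4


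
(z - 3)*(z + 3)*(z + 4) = z^3 + 4*z^2 - 9*z - 36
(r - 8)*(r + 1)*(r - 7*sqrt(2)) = r^3 - 7*sqrt(2)*r^2 - 7*r^2 - 8*r + 49*sqrt(2)*r + 56*sqrt(2)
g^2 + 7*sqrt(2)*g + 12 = (g + sqrt(2))*(g + 6*sqrt(2))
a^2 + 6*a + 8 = (a + 2)*(a + 4)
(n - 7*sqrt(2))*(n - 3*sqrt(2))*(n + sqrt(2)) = n^3 - 9*sqrt(2)*n^2 + 22*n + 42*sqrt(2)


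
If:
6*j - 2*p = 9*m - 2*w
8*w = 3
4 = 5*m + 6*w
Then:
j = p/3 + 2/5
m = 7/20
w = 3/8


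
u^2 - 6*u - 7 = (u - 7)*(u + 1)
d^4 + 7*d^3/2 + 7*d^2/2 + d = d*(d + 1/2)*(d + 1)*(d + 2)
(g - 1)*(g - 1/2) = g^2 - 3*g/2 + 1/2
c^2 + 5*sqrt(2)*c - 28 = (c - 2*sqrt(2))*(c + 7*sqrt(2))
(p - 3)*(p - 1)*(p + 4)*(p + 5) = p^4 + 5*p^3 - 13*p^2 - 53*p + 60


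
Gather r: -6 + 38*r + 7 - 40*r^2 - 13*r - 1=-40*r^2 + 25*r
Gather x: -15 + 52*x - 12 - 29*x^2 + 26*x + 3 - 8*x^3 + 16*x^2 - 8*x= -8*x^3 - 13*x^2 + 70*x - 24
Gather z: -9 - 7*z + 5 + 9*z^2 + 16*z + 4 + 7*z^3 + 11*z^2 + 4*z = 7*z^3 + 20*z^2 + 13*z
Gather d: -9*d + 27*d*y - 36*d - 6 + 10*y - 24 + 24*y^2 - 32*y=d*(27*y - 45) + 24*y^2 - 22*y - 30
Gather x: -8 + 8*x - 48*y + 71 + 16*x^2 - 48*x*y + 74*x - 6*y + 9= 16*x^2 + x*(82 - 48*y) - 54*y + 72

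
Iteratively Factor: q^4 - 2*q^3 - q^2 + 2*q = (q)*(q^3 - 2*q^2 - q + 2) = q*(q - 1)*(q^2 - q - 2) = q*(q - 2)*(q - 1)*(q + 1)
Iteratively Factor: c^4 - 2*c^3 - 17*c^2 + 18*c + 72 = (c - 3)*(c^3 + c^2 - 14*c - 24) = (c - 3)*(c + 3)*(c^2 - 2*c - 8) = (c - 3)*(c + 2)*(c + 3)*(c - 4)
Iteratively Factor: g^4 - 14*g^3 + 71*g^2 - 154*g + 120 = (g - 4)*(g^3 - 10*g^2 + 31*g - 30) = (g - 5)*(g - 4)*(g^2 - 5*g + 6) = (g - 5)*(g - 4)*(g - 2)*(g - 3)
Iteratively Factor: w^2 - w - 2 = (w + 1)*(w - 2)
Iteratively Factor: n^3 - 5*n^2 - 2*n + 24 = (n - 4)*(n^2 - n - 6) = (n - 4)*(n + 2)*(n - 3)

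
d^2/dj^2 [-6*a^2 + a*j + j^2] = 2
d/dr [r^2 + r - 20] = 2*r + 1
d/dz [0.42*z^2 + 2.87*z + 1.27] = 0.84*z + 2.87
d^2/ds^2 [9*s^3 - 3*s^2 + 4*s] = 54*s - 6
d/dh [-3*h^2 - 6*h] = -6*h - 6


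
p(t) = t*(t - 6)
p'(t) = 2*t - 6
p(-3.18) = 29.19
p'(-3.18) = -12.36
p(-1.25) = 9.06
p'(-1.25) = -8.50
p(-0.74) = 4.99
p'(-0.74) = -7.48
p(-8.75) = 129.06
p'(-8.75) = -23.50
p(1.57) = -6.96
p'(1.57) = -2.86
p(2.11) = -8.21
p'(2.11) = -1.78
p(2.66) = -8.88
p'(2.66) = -0.68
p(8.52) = 21.47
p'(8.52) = 11.04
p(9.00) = 27.00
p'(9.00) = 12.00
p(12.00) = 72.00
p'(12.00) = 18.00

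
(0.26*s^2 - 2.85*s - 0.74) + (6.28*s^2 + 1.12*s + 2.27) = 6.54*s^2 - 1.73*s + 1.53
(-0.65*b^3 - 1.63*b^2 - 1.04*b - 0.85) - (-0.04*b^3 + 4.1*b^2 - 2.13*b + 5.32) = -0.61*b^3 - 5.73*b^2 + 1.09*b - 6.17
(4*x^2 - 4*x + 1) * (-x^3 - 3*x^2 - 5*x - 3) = -4*x^5 - 8*x^4 - 9*x^3 + 5*x^2 + 7*x - 3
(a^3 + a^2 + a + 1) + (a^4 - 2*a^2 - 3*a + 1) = a^4 + a^3 - a^2 - 2*a + 2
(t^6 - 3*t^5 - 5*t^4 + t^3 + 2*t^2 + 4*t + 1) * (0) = 0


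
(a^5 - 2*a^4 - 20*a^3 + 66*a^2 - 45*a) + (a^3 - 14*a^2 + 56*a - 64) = a^5 - 2*a^4 - 19*a^3 + 52*a^2 + 11*a - 64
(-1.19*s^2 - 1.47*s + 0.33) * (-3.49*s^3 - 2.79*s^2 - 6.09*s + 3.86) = 4.1531*s^5 + 8.4504*s^4 + 10.1967*s^3 + 3.4382*s^2 - 7.6839*s + 1.2738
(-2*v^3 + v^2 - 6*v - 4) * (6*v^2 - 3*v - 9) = -12*v^5 + 12*v^4 - 21*v^3 - 15*v^2 + 66*v + 36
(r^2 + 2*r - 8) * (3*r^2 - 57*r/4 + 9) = 3*r^4 - 33*r^3/4 - 87*r^2/2 + 132*r - 72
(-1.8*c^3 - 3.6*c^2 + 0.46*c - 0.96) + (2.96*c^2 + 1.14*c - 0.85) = -1.8*c^3 - 0.64*c^2 + 1.6*c - 1.81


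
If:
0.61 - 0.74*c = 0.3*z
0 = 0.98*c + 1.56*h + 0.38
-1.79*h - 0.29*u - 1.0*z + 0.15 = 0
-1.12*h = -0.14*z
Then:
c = -1.56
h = 0.73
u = -24.26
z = 5.87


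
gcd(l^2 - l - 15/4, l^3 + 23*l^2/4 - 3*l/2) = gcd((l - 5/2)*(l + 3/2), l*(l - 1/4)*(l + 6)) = 1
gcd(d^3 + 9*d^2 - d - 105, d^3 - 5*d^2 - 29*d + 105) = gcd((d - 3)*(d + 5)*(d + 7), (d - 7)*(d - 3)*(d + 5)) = d^2 + 2*d - 15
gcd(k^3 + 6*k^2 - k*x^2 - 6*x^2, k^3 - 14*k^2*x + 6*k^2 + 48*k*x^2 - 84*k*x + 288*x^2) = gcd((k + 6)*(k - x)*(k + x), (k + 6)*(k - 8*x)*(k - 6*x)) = k + 6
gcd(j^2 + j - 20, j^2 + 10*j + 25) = j + 5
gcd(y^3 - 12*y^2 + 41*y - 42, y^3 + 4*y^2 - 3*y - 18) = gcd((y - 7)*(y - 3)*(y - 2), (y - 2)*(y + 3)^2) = y - 2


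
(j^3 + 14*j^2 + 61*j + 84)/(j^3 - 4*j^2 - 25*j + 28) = (j^2 + 10*j + 21)/(j^2 - 8*j + 7)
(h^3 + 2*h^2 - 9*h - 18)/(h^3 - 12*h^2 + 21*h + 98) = (h^2 - 9)/(h^2 - 14*h + 49)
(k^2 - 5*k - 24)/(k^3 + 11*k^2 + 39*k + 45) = (k - 8)/(k^2 + 8*k + 15)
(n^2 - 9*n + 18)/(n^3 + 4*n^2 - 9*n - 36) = (n - 6)/(n^2 + 7*n + 12)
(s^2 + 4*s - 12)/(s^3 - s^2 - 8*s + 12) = (s + 6)/(s^2 + s - 6)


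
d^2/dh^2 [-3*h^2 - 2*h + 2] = -6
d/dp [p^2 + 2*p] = 2*p + 2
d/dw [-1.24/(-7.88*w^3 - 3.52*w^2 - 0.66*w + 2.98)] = (-29.3136*w^2 - 8.7296*w - 0.8184)/(7.88*w^3 + 3.52*w^2 + 0.66*w - 2.98)^2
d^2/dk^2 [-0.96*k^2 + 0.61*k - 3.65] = -1.92000000000000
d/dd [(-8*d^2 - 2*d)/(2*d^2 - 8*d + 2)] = (17*d^2 - 8*d - 1)/(d^4 - 8*d^3 + 18*d^2 - 8*d + 1)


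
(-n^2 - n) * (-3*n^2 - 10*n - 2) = 3*n^4 + 13*n^3 + 12*n^2 + 2*n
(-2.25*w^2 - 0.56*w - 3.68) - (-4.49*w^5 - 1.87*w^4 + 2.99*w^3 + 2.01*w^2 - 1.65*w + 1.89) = 4.49*w^5 + 1.87*w^4 - 2.99*w^3 - 4.26*w^2 + 1.09*w - 5.57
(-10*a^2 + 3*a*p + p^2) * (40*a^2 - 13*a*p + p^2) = -400*a^4 + 250*a^3*p - 9*a^2*p^2 - 10*a*p^3 + p^4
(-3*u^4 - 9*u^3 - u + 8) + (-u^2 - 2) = -3*u^4 - 9*u^3 - u^2 - u + 6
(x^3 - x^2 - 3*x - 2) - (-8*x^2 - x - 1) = x^3 + 7*x^2 - 2*x - 1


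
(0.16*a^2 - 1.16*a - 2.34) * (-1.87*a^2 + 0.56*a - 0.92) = -0.2992*a^4 + 2.2588*a^3 + 3.579*a^2 - 0.2432*a + 2.1528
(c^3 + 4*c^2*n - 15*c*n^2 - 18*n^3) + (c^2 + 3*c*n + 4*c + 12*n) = c^3 + 4*c^2*n + c^2 - 15*c*n^2 + 3*c*n + 4*c - 18*n^3 + 12*n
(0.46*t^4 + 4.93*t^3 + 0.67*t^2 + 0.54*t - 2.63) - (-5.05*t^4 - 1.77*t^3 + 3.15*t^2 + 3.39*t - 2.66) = 5.51*t^4 + 6.7*t^3 - 2.48*t^2 - 2.85*t + 0.0300000000000002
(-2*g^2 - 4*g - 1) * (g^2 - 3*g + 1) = -2*g^4 + 2*g^3 + 9*g^2 - g - 1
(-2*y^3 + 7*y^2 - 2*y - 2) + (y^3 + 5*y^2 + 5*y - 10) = -y^3 + 12*y^2 + 3*y - 12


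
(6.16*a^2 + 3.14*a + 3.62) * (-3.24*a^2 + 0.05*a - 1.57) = -19.9584*a^4 - 9.8656*a^3 - 21.243*a^2 - 4.7488*a - 5.6834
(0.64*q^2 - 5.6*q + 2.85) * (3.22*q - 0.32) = 2.0608*q^3 - 18.2368*q^2 + 10.969*q - 0.912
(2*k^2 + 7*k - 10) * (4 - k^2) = -2*k^4 - 7*k^3 + 18*k^2 + 28*k - 40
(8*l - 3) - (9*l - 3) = -l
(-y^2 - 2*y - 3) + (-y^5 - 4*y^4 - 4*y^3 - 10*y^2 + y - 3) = -y^5 - 4*y^4 - 4*y^3 - 11*y^2 - y - 6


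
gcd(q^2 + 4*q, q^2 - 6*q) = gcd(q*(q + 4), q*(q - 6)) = q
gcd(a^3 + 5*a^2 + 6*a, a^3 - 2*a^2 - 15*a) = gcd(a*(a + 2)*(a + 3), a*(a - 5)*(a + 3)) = a^2 + 3*a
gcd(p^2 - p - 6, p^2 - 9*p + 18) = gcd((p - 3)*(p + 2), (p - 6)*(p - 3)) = p - 3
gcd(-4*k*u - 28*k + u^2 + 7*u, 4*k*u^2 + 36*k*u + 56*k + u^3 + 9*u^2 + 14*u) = u + 7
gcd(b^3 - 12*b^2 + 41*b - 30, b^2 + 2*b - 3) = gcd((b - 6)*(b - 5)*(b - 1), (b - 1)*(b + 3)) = b - 1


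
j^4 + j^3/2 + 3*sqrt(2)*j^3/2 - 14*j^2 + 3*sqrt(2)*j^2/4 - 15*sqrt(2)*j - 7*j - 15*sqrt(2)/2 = (j + 1/2)*(j - 5*sqrt(2)/2)*(j + sqrt(2))*(j + 3*sqrt(2))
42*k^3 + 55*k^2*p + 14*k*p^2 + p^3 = (k + p)*(6*k + p)*(7*k + p)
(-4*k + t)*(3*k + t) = -12*k^2 - k*t + t^2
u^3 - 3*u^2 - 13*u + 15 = (u - 5)*(u - 1)*(u + 3)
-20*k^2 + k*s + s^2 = (-4*k + s)*(5*k + s)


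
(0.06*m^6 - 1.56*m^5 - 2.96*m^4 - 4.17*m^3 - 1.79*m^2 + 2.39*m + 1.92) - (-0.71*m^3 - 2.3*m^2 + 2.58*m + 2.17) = 0.06*m^6 - 1.56*m^5 - 2.96*m^4 - 3.46*m^3 + 0.51*m^2 - 0.19*m - 0.25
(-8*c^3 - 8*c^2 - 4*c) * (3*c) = -24*c^4 - 24*c^3 - 12*c^2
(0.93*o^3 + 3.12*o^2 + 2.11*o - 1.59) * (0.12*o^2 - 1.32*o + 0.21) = 0.1116*o^5 - 0.8532*o^4 - 3.6699*o^3 - 2.3208*o^2 + 2.5419*o - 0.3339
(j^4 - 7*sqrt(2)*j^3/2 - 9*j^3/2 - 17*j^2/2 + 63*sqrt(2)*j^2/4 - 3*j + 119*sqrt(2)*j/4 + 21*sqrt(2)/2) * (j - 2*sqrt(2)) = j^5 - 11*sqrt(2)*j^4/2 - 9*j^4/2 + 11*j^3/2 + 99*sqrt(2)*j^3/4 - 66*j^2 + 187*sqrt(2)*j^2/4 - 119*j + 33*sqrt(2)*j/2 - 42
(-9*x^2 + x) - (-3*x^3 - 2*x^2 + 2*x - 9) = 3*x^3 - 7*x^2 - x + 9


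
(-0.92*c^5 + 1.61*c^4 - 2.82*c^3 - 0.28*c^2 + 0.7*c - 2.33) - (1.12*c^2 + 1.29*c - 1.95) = -0.92*c^5 + 1.61*c^4 - 2.82*c^3 - 1.4*c^2 - 0.59*c - 0.38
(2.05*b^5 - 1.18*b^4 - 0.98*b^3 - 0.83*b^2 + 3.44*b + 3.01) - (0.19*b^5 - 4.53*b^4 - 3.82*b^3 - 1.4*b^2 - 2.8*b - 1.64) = 1.86*b^5 + 3.35*b^4 + 2.84*b^3 + 0.57*b^2 + 6.24*b + 4.65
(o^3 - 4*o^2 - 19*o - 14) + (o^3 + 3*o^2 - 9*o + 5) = 2*o^3 - o^2 - 28*o - 9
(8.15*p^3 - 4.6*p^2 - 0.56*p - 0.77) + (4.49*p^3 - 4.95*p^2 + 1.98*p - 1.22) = 12.64*p^3 - 9.55*p^2 + 1.42*p - 1.99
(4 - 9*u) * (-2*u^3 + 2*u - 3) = 18*u^4 - 8*u^3 - 18*u^2 + 35*u - 12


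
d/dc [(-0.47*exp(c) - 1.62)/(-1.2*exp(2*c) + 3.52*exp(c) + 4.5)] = (-0.564*exp(2*c) - 3.888*exp(c) + 3.5874)*exp(c)/(1.44*exp(4*c) - 8.448*exp(3*c) + 1.5904*exp(2*c) + 31.68*exp(c) + 20.25)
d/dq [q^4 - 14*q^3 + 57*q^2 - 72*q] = 4*q^3 - 42*q^2 + 114*q - 72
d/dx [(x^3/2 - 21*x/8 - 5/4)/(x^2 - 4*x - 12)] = (4*x^2 - 48*x + 53)/(8*(x^2 - 12*x + 36))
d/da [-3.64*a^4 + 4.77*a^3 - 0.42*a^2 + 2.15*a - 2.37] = -14.56*a^3 + 14.31*a^2 - 0.84*a + 2.15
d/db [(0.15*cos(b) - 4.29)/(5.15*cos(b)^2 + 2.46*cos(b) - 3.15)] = (0.7725*cos(b)^2 - 44.187*cos(b) - 10.0809)*sin(b)/(26.5225*cos(b)^4 + 25.338*cos(b)^3 - 26.3934*cos(b)^2 - 15.498*cos(b) + 9.9225)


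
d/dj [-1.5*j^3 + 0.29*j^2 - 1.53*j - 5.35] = -4.5*j^2 + 0.58*j - 1.53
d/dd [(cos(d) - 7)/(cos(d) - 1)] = -6*sin(d)/(cos(d) - 1)^2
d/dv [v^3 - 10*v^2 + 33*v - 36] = 3*v^2 - 20*v + 33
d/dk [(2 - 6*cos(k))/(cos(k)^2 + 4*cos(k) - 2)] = 2*(-3*cos(k)^2 + 2*cos(k) - 2)*sin(k)/(cos(k)^2 + 4*cos(k) - 2)^2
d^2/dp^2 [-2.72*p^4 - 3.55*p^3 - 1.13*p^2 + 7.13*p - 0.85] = -32.64*p^2 - 21.3*p - 2.26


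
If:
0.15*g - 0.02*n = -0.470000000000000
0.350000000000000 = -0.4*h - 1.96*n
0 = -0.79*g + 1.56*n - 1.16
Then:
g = -3.25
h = 3.56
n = -0.90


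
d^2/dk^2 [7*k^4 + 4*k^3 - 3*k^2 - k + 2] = 84*k^2 + 24*k - 6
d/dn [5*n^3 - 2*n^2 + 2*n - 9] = 15*n^2 - 4*n + 2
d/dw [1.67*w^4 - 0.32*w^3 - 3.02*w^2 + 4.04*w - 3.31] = 6.68*w^3 - 0.96*w^2 - 6.04*w + 4.04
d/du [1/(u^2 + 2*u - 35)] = 2*(-u - 1)/(u^2 + 2*u - 35)^2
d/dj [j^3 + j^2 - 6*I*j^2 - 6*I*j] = 3*j^2 + j*(2 - 12*I) - 6*I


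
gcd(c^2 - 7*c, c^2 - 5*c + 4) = 1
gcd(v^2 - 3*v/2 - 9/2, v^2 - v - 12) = 1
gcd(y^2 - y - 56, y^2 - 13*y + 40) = y - 8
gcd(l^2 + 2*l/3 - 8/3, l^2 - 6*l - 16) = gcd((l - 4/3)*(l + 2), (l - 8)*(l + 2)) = l + 2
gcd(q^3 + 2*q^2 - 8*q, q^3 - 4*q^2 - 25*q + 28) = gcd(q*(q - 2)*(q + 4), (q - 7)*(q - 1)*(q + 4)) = q + 4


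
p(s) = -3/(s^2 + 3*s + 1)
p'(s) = -3*(-2*s - 3)/(s^2 + 3*s + 1)^2 = 3*(2*s + 3)/(s^2 + 3*s + 1)^2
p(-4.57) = -0.37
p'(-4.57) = -0.28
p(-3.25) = -1.66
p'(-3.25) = -3.20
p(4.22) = -0.10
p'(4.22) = 0.03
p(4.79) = -0.08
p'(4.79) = 0.03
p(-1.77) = 2.55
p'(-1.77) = -1.17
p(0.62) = -0.92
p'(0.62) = 1.21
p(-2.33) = 5.35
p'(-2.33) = -15.82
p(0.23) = -1.72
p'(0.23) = 3.42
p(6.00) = -0.05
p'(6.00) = 0.01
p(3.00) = -0.16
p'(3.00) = 0.07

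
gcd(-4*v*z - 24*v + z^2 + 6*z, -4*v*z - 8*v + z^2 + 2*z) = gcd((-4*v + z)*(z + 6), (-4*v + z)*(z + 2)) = -4*v + z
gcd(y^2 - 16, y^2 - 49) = 1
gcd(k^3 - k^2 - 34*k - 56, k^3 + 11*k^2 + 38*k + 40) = k^2 + 6*k + 8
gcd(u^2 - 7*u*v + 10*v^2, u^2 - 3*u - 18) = 1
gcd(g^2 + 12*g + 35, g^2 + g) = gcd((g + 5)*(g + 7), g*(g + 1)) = 1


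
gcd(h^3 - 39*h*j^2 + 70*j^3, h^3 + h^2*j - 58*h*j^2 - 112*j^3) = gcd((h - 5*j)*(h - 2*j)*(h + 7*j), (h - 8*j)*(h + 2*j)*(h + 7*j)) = h + 7*j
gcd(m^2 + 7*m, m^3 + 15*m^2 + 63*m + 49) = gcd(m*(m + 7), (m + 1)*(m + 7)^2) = m + 7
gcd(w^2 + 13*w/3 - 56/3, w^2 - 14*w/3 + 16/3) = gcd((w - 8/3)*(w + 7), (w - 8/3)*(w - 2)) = w - 8/3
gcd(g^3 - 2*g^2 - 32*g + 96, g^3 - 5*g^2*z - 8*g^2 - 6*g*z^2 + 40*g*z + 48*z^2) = 1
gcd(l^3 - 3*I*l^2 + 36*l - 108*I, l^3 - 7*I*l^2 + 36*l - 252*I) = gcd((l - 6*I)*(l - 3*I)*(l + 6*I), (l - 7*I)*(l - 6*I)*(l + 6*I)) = l^2 + 36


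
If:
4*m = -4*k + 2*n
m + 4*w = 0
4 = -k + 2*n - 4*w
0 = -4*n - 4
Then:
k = -13/4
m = 11/4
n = -1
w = -11/16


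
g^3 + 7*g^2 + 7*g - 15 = (g - 1)*(g + 3)*(g + 5)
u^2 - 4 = (u - 2)*(u + 2)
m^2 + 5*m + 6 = (m + 2)*(m + 3)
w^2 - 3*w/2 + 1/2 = (w - 1)*(w - 1/2)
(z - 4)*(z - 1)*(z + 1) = z^3 - 4*z^2 - z + 4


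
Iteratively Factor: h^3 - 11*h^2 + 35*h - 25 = (h - 1)*(h^2 - 10*h + 25) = (h - 5)*(h - 1)*(h - 5)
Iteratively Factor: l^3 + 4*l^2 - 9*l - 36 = (l + 3)*(l^2 + l - 12) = (l - 3)*(l + 3)*(l + 4)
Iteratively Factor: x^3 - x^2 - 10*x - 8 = (x + 2)*(x^2 - 3*x - 4) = (x + 1)*(x + 2)*(x - 4)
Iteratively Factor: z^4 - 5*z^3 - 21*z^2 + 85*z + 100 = (z + 4)*(z^3 - 9*z^2 + 15*z + 25) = (z + 1)*(z + 4)*(z^2 - 10*z + 25) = (z - 5)*(z + 1)*(z + 4)*(z - 5)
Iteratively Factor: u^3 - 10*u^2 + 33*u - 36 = (u - 4)*(u^2 - 6*u + 9) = (u - 4)*(u - 3)*(u - 3)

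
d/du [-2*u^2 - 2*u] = -4*u - 2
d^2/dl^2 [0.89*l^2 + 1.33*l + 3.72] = 1.78000000000000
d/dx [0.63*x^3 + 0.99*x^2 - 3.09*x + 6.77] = 1.89*x^2 + 1.98*x - 3.09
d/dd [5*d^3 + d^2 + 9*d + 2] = 15*d^2 + 2*d + 9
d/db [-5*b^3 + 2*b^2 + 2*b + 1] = -15*b^2 + 4*b + 2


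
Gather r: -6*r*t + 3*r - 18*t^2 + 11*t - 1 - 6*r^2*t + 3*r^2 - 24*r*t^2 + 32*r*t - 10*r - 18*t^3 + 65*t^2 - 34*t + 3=r^2*(3 - 6*t) + r*(-24*t^2 + 26*t - 7) - 18*t^3 + 47*t^2 - 23*t + 2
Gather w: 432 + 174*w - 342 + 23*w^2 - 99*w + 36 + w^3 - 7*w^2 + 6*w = w^3 + 16*w^2 + 81*w + 126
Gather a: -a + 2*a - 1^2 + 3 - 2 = a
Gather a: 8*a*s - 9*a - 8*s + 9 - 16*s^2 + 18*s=a*(8*s - 9) - 16*s^2 + 10*s + 9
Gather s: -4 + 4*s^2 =4*s^2 - 4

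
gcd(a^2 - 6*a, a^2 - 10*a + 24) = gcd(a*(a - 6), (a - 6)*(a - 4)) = a - 6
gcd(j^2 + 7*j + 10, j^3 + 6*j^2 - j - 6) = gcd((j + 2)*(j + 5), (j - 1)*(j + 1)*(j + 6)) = 1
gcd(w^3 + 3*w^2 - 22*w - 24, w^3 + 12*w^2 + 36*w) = w + 6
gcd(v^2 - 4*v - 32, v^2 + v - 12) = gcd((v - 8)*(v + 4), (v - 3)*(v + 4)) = v + 4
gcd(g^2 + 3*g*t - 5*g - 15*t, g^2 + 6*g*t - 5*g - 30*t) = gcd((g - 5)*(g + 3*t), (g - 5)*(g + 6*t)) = g - 5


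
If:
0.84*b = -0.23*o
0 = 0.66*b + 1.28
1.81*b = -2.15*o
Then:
No Solution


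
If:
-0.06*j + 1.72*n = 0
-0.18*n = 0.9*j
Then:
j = 0.00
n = 0.00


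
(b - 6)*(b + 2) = b^2 - 4*b - 12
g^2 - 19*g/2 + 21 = (g - 6)*(g - 7/2)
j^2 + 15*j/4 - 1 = (j - 1/4)*(j + 4)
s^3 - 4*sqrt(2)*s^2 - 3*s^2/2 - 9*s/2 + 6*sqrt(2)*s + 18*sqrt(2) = (s - 3)*(s + 3/2)*(s - 4*sqrt(2))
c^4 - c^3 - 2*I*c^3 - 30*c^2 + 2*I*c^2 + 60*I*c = c*(c - 6)*(c + 5)*(c - 2*I)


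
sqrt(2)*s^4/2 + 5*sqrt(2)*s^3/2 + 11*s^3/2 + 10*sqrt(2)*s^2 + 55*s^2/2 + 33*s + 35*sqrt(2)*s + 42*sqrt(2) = (s + 3)*(s + 2*sqrt(2))*(s + 7*sqrt(2)/2)*(sqrt(2)*s/2 + sqrt(2))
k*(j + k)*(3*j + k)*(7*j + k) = 21*j^3*k + 31*j^2*k^2 + 11*j*k^3 + k^4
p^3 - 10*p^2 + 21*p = p*(p - 7)*(p - 3)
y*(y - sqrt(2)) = y^2 - sqrt(2)*y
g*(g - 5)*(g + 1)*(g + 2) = g^4 - 2*g^3 - 13*g^2 - 10*g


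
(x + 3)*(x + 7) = x^2 + 10*x + 21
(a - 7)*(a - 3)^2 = a^3 - 13*a^2 + 51*a - 63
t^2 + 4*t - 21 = (t - 3)*(t + 7)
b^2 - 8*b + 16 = (b - 4)^2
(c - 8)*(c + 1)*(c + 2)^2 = c^4 - 3*c^3 - 32*c^2 - 60*c - 32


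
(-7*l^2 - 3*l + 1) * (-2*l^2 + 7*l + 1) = 14*l^4 - 43*l^3 - 30*l^2 + 4*l + 1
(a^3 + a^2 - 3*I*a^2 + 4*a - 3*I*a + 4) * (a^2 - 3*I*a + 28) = a^5 + a^4 - 6*I*a^4 + 23*a^3 - 6*I*a^3 + 23*a^2 - 96*I*a^2 + 112*a - 96*I*a + 112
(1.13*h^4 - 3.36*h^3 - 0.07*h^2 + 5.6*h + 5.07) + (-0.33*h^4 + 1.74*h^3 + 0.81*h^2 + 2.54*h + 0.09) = 0.8*h^4 - 1.62*h^3 + 0.74*h^2 + 8.14*h + 5.16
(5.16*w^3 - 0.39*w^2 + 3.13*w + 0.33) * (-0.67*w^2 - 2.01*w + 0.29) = -3.4572*w^5 - 10.1103*w^4 + 0.1832*w^3 - 6.6255*w^2 + 0.2444*w + 0.0957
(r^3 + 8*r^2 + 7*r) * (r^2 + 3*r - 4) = r^5 + 11*r^4 + 27*r^3 - 11*r^2 - 28*r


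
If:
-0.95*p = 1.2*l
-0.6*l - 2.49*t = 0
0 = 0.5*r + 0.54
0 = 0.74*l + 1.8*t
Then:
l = 0.00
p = 0.00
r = -1.08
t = 0.00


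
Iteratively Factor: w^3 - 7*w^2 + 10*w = (w - 5)*(w^2 - 2*w) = (w - 5)*(w - 2)*(w)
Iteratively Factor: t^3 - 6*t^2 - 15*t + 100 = (t - 5)*(t^2 - t - 20) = (t - 5)^2*(t + 4)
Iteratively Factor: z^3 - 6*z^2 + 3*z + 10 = (z - 5)*(z^2 - z - 2) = (z - 5)*(z - 2)*(z + 1)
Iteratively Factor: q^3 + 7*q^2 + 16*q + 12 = (q + 3)*(q^2 + 4*q + 4) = (q + 2)*(q + 3)*(q + 2)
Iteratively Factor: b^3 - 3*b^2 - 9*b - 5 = (b + 1)*(b^2 - 4*b - 5) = (b + 1)^2*(b - 5)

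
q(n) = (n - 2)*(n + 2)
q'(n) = 2*n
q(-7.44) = 51.35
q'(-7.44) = -14.88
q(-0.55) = -3.70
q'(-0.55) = -1.10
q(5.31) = 24.20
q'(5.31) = 10.62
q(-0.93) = -3.14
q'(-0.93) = -1.86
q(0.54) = -3.71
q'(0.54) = 1.08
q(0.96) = -3.08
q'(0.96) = 1.92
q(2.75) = 3.56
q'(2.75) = 5.50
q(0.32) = -3.90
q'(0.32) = 0.64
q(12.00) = 140.00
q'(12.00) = 24.00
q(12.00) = 140.00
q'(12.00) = 24.00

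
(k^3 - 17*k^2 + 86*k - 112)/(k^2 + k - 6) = (k^2 - 15*k + 56)/(k + 3)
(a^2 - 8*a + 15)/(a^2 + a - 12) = (a - 5)/(a + 4)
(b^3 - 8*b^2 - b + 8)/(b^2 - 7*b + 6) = (b^2 - 7*b - 8)/(b - 6)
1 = 1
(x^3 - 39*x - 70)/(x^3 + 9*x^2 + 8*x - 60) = (x^2 - 5*x - 14)/(x^2 + 4*x - 12)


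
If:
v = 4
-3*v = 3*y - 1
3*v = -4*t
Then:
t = -3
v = 4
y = -11/3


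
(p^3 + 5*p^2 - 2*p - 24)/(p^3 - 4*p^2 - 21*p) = (p^2 + 2*p - 8)/(p*(p - 7))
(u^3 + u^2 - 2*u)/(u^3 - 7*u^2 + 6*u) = (u + 2)/(u - 6)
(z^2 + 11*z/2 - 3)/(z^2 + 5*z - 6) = (z - 1/2)/(z - 1)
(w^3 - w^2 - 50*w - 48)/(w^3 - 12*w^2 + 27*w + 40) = (w + 6)/(w - 5)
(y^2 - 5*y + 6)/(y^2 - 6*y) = (y^2 - 5*y + 6)/(y*(y - 6))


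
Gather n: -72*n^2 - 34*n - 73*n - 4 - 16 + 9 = -72*n^2 - 107*n - 11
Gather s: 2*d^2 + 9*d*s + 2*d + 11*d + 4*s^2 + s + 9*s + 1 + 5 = 2*d^2 + 13*d + 4*s^2 + s*(9*d + 10) + 6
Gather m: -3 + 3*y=3*y - 3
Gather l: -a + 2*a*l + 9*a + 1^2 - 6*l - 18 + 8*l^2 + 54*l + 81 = 8*a + 8*l^2 + l*(2*a + 48) + 64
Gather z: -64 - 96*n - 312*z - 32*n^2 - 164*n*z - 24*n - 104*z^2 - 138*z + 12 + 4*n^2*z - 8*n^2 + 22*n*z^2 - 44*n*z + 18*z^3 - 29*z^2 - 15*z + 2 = -40*n^2 - 120*n + 18*z^3 + z^2*(22*n - 133) + z*(4*n^2 - 208*n - 465) - 50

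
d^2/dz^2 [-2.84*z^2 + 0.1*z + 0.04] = -5.68000000000000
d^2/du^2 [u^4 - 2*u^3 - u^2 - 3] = 12*u^2 - 12*u - 2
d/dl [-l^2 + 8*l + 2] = 8 - 2*l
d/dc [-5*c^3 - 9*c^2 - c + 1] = -15*c^2 - 18*c - 1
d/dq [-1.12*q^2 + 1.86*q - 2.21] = 1.86 - 2.24*q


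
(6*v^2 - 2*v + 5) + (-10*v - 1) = 6*v^2 - 12*v + 4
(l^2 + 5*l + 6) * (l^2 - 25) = l^4 + 5*l^3 - 19*l^2 - 125*l - 150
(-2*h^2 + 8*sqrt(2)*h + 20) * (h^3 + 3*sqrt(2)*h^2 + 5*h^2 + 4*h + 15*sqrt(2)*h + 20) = -2*h^5 - 10*h^4 + 2*sqrt(2)*h^4 + 10*sqrt(2)*h^3 + 60*h^3 + 92*sqrt(2)*h^2 + 300*h^2 + 80*h + 460*sqrt(2)*h + 400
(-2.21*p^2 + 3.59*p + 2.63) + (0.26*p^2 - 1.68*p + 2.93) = -1.95*p^2 + 1.91*p + 5.56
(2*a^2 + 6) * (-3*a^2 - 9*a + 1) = -6*a^4 - 18*a^3 - 16*a^2 - 54*a + 6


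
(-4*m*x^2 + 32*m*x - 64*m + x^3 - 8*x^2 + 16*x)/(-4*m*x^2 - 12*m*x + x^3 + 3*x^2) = (x^2 - 8*x + 16)/(x*(x + 3))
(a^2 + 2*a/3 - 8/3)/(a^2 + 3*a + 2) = (a - 4/3)/(a + 1)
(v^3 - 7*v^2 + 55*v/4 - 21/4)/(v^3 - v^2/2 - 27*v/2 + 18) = (4*v^2 - 16*v + 7)/(2*(2*v^2 + 5*v - 12))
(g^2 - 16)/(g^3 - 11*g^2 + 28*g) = (g + 4)/(g*(g - 7))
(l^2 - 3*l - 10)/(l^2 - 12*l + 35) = (l + 2)/(l - 7)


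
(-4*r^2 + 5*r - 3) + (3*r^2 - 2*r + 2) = -r^2 + 3*r - 1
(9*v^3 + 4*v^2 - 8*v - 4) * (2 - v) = -9*v^4 + 14*v^3 + 16*v^2 - 12*v - 8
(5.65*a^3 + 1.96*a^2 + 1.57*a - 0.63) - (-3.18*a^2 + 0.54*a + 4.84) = 5.65*a^3 + 5.14*a^2 + 1.03*a - 5.47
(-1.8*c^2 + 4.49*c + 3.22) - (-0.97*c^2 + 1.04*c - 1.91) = -0.83*c^2 + 3.45*c + 5.13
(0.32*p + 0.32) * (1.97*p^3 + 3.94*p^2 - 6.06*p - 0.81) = 0.6304*p^4 + 1.8912*p^3 - 0.6784*p^2 - 2.1984*p - 0.2592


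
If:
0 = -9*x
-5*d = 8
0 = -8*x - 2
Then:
No Solution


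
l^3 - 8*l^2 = l^2*(l - 8)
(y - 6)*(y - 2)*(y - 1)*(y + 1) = y^4 - 8*y^3 + 11*y^2 + 8*y - 12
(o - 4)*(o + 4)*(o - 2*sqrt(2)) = o^3 - 2*sqrt(2)*o^2 - 16*o + 32*sqrt(2)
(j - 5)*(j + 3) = j^2 - 2*j - 15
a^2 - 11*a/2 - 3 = (a - 6)*(a + 1/2)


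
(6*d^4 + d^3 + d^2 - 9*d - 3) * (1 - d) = -6*d^5 + 5*d^4 + 10*d^2 - 6*d - 3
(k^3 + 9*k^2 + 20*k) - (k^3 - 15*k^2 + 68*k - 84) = 24*k^2 - 48*k + 84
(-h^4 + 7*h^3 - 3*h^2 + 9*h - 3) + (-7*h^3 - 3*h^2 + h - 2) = -h^4 - 6*h^2 + 10*h - 5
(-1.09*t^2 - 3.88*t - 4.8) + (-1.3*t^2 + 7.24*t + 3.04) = -2.39*t^2 + 3.36*t - 1.76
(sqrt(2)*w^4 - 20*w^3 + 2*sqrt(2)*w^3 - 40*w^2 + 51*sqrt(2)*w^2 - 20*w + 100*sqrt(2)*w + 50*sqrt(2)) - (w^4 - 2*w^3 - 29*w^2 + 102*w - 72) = -w^4 + sqrt(2)*w^4 - 18*w^3 + 2*sqrt(2)*w^3 - 11*w^2 + 51*sqrt(2)*w^2 - 122*w + 100*sqrt(2)*w + 50*sqrt(2) + 72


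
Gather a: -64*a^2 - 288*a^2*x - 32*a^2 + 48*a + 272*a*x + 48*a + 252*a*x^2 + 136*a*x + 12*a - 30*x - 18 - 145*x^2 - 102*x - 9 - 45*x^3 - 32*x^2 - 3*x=a^2*(-288*x - 96) + a*(252*x^2 + 408*x + 108) - 45*x^3 - 177*x^2 - 135*x - 27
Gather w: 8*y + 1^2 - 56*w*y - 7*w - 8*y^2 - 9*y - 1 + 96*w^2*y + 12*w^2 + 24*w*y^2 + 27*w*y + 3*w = w^2*(96*y + 12) + w*(24*y^2 - 29*y - 4) - 8*y^2 - y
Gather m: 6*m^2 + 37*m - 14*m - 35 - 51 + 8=6*m^2 + 23*m - 78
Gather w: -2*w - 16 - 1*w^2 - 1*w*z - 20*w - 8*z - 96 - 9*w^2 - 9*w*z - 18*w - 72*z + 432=-10*w^2 + w*(-10*z - 40) - 80*z + 320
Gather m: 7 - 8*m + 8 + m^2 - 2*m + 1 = m^2 - 10*m + 16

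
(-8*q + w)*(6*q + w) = -48*q^2 - 2*q*w + w^2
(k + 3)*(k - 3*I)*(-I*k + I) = -I*k^3 - 3*k^2 - 2*I*k^2 - 6*k + 3*I*k + 9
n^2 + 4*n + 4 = (n + 2)^2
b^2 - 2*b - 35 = (b - 7)*(b + 5)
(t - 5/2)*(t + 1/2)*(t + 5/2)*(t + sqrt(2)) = t^4 + t^3/2 + sqrt(2)*t^3 - 25*t^2/4 + sqrt(2)*t^2/2 - 25*sqrt(2)*t/4 - 25*t/8 - 25*sqrt(2)/8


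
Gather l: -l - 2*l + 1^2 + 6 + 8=15 - 3*l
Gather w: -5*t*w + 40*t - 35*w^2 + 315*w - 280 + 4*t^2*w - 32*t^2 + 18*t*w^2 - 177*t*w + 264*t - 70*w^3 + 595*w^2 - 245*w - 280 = -32*t^2 + 304*t - 70*w^3 + w^2*(18*t + 560) + w*(4*t^2 - 182*t + 70) - 560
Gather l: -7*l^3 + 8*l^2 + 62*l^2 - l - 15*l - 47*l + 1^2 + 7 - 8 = -7*l^3 + 70*l^2 - 63*l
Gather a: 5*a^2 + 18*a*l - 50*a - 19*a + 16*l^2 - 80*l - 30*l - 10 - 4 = 5*a^2 + a*(18*l - 69) + 16*l^2 - 110*l - 14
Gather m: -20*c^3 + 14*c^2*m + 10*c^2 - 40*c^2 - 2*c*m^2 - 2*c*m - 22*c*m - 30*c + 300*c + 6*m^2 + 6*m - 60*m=-20*c^3 - 30*c^2 + 270*c + m^2*(6 - 2*c) + m*(14*c^2 - 24*c - 54)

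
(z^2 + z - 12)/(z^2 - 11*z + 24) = (z + 4)/(z - 8)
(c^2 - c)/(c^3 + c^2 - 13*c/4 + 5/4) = 4*c/(4*c^2 + 8*c - 5)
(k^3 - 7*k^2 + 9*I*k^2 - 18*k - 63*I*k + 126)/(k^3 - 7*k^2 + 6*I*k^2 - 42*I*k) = (k + 3*I)/k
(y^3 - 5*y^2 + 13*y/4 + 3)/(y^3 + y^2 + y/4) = (2*y^2 - 11*y + 12)/(y*(2*y + 1))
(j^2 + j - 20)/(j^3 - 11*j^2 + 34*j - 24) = (j + 5)/(j^2 - 7*j + 6)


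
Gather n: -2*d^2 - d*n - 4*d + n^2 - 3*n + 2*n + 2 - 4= -2*d^2 - 4*d + n^2 + n*(-d - 1) - 2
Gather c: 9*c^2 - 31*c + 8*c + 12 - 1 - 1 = 9*c^2 - 23*c + 10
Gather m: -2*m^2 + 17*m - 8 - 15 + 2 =-2*m^2 + 17*m - 21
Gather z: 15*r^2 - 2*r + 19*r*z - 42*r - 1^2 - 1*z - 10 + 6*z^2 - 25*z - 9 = 15*r^2 - 44*r + 6*z^2 + z*(19*r - 26) - 20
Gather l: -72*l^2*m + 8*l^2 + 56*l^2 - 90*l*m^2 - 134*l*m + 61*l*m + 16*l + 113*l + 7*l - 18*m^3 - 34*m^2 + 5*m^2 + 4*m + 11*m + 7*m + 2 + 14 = l^2*(64 - 72*m) + l*(-90*m^2 - 73*m + 136) - 18*m^3 - 29*m^2 + 22*m + 16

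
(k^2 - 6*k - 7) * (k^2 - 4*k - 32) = k^4 - 10*k^3 - 15*k^2 + 220*k + 224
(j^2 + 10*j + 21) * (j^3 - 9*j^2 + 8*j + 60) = j^5 + j^4 - 61*j^3 - 49*j^2 + 768*j + 1260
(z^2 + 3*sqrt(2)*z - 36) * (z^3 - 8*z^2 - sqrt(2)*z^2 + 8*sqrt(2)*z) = z^5 - 8*z^4 + 2*sqrt(2)*z^4 - 42*z^3 - 16*sqrt(2)*z^3 + 36*sqrt(2)*z^2 + 336*z^2 - 288*sqrt(2)*z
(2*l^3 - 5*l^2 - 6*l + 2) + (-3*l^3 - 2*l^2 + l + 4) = -l^3 - 7*l^2 - 5*l + 6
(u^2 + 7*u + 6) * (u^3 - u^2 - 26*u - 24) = u^5 + 6*u^4 - 27*u^3 - 212*u^2 - 324*u - 144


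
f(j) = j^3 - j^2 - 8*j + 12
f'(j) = 3*j^2 - 2*j - 8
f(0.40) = 8.70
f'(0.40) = -8.32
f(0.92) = 4.57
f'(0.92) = -7.30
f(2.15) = 0.12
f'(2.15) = 1.57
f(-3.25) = -6.89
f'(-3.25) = 30.19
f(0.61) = 6.97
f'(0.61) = -8.10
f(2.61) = 2.09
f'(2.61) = 7.22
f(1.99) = 0.00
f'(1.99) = -0.10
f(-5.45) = -135.98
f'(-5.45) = 92.01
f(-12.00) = -1764.00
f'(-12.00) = 448.00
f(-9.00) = -726.00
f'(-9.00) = 253.00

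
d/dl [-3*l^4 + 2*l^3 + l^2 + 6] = 2*l*(-6*l^2 + 3*l + 1)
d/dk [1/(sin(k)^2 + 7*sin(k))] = -(2*sin(k) + 7)*cos(k)/((sin(k) + 7)^2*sin(k)^2)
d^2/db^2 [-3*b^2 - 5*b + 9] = -6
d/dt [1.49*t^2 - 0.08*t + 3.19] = 2.98*t - 0.08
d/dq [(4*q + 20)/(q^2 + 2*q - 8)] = 4*(q^2 + 2*q - 2*(q + 1)*(q + 5) - 8)/(q^2 + 2*q - 8)^2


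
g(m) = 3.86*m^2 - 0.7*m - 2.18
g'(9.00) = 68.78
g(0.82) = -0.16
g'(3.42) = 25.70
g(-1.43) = 6.71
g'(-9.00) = -70.18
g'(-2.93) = -23.32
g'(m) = 7.72*m - 0.7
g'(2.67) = 19.91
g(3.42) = 40.57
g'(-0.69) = -6.03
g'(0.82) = 5.63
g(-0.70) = 0.20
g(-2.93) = 33.01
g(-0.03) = -2.16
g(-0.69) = 0.14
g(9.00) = 304.18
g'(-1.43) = -11.74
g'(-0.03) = -0.93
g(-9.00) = 316.78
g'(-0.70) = -6.10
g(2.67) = 23.47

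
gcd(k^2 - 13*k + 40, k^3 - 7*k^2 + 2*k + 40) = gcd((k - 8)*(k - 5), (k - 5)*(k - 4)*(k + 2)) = k - 5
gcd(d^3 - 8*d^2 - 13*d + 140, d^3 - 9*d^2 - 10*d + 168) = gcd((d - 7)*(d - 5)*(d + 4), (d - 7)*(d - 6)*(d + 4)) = d^2 - 3*d - 28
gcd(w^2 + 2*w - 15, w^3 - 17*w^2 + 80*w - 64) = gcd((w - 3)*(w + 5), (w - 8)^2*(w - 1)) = 1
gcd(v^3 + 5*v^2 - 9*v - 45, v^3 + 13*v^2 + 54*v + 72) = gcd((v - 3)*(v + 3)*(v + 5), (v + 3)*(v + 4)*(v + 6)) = v + 3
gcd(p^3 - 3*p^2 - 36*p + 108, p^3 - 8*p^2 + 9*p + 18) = p^2 - 9*p + 18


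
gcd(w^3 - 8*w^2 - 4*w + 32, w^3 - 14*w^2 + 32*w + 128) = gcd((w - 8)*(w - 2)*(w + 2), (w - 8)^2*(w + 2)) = w^2 - 6*w - 16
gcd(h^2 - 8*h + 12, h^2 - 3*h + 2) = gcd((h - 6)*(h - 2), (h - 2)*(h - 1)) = h - 2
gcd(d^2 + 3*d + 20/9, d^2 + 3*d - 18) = 1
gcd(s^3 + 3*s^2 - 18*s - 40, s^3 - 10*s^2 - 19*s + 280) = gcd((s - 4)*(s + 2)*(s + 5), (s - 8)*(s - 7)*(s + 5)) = s + 5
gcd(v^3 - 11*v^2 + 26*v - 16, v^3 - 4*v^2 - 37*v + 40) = v^2 - 9*v + 8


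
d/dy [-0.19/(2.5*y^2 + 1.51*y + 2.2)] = (0.95*y + 0.2869)/(2.5*y^2 + 1.51*y + 2.2)^2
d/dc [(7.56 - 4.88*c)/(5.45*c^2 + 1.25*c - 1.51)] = (26.596*c^2 - 82.404*c - 2.0812)/(29.7025*c^4 + 13.625*c^3 - 14.8965*c^2 - 3.775*c + 2.2801)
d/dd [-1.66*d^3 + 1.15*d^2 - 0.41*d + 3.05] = -4.98*d^2 + 2.3*d - 0.41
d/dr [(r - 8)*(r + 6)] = 2*r - 2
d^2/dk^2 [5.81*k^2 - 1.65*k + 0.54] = 11.6200000000000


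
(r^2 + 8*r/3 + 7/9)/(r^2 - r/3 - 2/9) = (3*r + 7)/(3*r - 2)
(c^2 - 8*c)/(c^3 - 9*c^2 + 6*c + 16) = c/(c^2 - c - 2)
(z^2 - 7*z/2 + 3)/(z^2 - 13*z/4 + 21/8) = 4*(z - 2)/(4*z - 7)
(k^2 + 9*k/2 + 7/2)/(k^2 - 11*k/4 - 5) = 2*(2*k^2 + 9*k + 7)/(4*k^2 - 11*k - 20)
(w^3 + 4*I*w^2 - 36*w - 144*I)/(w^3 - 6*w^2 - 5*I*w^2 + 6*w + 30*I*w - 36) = (w^2 + w*(6 + 4*I) + 24*I)/(w^2 - 5*I*w + 6)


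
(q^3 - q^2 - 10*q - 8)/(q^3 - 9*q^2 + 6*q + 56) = (q + 1)/(q - 7)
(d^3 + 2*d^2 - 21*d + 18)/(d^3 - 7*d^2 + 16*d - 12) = (d^2 + 5*d - 6)/(d^2 - 4*d + 4)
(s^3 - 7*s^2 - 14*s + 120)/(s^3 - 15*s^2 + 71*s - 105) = (s^2 - 2*s - 24)/(s^2 - 10*s + 21)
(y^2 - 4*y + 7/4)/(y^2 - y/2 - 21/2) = (y - 1/2)/(y + 3)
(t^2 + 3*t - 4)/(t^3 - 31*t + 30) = (t + 4)/(t^2 + t - 30)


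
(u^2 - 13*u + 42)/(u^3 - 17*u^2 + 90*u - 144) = (u - 7)/(u^2 - 11*u + 24)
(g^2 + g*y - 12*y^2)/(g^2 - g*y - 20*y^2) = (-g + 3*y)/(-g + 5*y)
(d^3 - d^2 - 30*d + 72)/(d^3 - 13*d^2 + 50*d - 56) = (d^2 + 3*d - 18)/(d^2 - 9*d + 14)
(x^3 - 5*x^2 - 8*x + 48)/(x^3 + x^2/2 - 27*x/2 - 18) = 2*(x - 4)/(2*x + 3)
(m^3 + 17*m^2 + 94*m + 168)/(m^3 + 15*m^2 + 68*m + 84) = (m + 4)/(m + 2)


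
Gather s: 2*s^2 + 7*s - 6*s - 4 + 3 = 2*s^2 + s - 1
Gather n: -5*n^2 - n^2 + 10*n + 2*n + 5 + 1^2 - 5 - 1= -6*n^2 + 12*n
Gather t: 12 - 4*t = 12 - 4*t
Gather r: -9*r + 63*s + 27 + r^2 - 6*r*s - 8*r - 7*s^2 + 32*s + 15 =r^2 + r*(-6*s - 17) - 7*s^2 + 95*s + 42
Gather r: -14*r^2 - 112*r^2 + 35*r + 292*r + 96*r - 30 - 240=-126*r^2 + 423*r - 270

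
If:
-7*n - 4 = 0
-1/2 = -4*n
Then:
No Solution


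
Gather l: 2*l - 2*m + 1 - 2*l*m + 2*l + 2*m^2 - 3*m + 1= l*(4 - 2*m) + 2*m^2 - 5*m + 2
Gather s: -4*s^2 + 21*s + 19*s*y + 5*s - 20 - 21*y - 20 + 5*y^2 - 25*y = -4*s^2 + s*(19*y + 26) + 5*y^2 - 46*y - 40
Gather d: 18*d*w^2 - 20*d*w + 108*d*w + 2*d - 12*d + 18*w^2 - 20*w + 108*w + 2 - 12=d*(18*w^2 + 88*w - 10) + 18*w^2 + 88*w - 10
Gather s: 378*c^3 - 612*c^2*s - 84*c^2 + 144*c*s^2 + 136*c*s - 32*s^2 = 378*c^3 - 84*c^2 + s^2*(144*c - 32) + s*(-612*c^2 + 136*c)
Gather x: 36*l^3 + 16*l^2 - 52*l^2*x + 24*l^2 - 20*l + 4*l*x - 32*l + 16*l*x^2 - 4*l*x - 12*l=36*l^3 - 52*l^2*x + 40*l^2 + 16*l*x^2 - 64*l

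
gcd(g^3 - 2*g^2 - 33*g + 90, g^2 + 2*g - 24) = g + 6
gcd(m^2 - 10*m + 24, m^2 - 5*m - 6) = m - 6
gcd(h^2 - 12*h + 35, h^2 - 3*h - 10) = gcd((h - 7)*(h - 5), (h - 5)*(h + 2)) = h - 5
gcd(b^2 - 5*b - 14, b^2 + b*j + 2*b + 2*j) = b + 2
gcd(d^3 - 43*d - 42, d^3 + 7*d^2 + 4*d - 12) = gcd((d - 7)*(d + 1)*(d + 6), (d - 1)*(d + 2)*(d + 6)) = d + 6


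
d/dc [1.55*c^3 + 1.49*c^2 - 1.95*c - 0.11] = 4.65*c^2 + 2.98*c - 1.95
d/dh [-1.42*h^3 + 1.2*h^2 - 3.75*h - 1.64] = -4.26*h^2 + 2.4*h - 3.75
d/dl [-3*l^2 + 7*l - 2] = 7 - 6*l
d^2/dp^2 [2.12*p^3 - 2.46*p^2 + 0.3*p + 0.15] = 12.72*p - 4.92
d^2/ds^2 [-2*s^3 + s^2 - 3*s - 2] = 2 - 12*s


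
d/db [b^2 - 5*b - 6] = 2*b - 5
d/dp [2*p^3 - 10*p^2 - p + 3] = 6*p^2 - 20*p - 1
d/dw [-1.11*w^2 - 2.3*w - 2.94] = -2.22*w - 2.3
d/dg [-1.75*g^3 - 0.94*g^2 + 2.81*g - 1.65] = -5.25*g^2 - 1.88*g + 2.81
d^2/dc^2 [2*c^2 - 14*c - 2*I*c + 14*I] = 4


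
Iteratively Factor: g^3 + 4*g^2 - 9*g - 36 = (g - 3)*(g^2 + 7*g + 12) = (g - 3)*(g + 4)*(g + 3)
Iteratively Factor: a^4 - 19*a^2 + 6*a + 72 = (a - 3)*(a^3 + 3*a^2 - 10*a - 24) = (a - 3)^2*(a^2 + 6*a + 8) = (a - 3)^2*(a + 4)*(a + 2)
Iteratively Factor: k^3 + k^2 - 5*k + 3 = (k - 1)*(k^2 + 2*k - 3) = (k - 1)^2*(k + 3)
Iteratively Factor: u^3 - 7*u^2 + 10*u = (u - 5)*(u^2 - 2*u) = u*(u - 5)*(u - 2)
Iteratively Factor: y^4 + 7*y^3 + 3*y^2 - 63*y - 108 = (y + 3)*(y^3 + 4*y^2 - 9*y - 36) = (y + 3)*(y + 4)*(y^2 - 9) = (y + 3)^2*(y + 4)*(y - 3)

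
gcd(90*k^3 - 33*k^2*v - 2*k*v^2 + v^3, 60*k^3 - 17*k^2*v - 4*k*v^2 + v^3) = 15*k^2 - 8*k*v + v^2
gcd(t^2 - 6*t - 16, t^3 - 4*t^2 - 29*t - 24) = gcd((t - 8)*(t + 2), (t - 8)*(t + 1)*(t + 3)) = t - 8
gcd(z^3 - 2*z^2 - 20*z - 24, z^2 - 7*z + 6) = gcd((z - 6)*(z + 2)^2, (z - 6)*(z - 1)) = z - 6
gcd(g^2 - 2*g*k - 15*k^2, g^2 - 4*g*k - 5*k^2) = g - 5*k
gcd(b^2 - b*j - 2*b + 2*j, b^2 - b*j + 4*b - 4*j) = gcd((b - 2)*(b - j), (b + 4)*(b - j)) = b - j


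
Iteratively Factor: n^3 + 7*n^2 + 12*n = (n + 3)*(n^2 + 4*n) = (n + 3)*(n + 4)*(n)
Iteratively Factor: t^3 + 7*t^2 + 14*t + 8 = (t + 1)*(t^2 + 6*t + 8) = (t + 1)*(t + 4)*(t + 2)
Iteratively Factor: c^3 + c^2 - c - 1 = (c - 1)*(c^2 + 2*c + 1) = (c - 1)*(c + 1)*(c + 1)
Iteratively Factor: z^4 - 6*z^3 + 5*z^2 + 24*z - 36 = (z - 3)*(z^3 - 3*z^2 - 4*z + 12) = (z - 3)*(z - 2)*(z^2 - z - 6) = (z - 3)*(z - 2)*(z + 2)*(z - 3)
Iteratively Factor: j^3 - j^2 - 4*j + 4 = (j - 2)*(j^2 + j - 2) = (j - 2)*(j - 1)*(j + 2)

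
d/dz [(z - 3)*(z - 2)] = 2*z - 5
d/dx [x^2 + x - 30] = 2*x + 1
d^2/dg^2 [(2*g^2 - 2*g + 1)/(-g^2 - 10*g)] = 2*(22*g^3 - 3*g^2 - 30*g - 100)/(g^3*(g^3 + 30*g^2 + 300*g + 1000))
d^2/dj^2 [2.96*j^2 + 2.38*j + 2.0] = 5.92000000000000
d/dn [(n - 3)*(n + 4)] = 2*n + 1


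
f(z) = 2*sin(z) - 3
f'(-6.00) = 1.92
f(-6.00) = -2.44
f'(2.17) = -1.13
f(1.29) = -1.08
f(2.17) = -1.35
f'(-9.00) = -1.82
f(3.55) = -3.79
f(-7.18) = -4.56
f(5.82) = -3.89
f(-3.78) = -1.81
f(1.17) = -1.16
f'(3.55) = -1.84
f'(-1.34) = 0.46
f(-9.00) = -3.82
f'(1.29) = 0.55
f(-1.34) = -4.95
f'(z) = 2*cos(z)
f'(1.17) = 0.78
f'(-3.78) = -1.61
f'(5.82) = 1.79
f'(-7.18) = 1.25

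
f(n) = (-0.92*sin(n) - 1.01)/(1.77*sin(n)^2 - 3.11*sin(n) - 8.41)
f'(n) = (-3.54*sin(n)*cos(n) + 3.11*cos(n))*(-0.92*sin(n) - 1.01)/(1.77*sin(n)^2 - 3.11*sin(n) - 8.41)^2 - 0.92*cos(n)/(1.77*sin(n)^2 - 3.11*sin(n) - 8.41)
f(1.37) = 0.20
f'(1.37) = 0.02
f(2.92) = 0.13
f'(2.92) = -0.07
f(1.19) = 0.19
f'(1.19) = 0.04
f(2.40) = 0.17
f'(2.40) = -0.06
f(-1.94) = 0.04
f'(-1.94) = -0.06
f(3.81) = 0.08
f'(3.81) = -0.07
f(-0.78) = 0.07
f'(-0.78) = 0.07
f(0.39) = 0.15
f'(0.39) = 0.07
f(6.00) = 0.10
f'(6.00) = 0.07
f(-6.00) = 0.14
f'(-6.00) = 0.07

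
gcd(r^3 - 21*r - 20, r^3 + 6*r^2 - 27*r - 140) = r^2 - r - 20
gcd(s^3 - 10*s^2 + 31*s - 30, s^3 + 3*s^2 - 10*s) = s - 2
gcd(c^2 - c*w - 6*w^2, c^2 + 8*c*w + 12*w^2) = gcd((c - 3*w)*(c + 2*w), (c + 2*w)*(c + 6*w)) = c + 2*w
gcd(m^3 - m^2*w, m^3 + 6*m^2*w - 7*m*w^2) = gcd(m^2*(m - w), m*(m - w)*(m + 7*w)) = -m^2 + m*w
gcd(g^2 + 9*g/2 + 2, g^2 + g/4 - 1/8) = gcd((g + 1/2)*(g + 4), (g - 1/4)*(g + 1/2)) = g + 1/2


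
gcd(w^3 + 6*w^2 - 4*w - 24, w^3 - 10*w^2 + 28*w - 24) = w - 2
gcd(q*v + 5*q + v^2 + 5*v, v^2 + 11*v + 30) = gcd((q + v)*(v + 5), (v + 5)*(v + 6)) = v + 5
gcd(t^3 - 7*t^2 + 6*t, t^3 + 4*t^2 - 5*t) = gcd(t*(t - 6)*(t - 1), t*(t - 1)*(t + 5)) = t^2 - t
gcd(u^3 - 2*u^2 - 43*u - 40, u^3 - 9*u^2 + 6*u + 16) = u^2 - 7*u - 8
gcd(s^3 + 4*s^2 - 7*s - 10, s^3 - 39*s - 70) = s + 5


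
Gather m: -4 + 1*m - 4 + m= 2*m - 8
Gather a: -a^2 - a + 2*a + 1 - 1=-a^2 + a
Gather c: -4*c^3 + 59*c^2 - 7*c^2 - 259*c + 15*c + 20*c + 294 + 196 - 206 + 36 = -4*c^3 + 52*c^2 - 224*c + 320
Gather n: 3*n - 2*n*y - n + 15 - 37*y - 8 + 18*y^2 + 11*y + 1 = n*(2 - 2*y) + 18*y^2 - 26*y + 8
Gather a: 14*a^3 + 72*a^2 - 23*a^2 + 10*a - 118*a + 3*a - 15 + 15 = 14*a^3 + 49*a^2 - 105*a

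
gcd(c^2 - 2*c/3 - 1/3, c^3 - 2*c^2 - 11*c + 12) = c - 1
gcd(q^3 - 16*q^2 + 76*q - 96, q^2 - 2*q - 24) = q - 6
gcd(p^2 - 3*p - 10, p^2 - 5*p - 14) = p + 2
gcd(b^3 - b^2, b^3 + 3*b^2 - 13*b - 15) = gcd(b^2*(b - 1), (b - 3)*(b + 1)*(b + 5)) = 1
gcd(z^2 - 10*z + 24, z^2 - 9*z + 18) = z - 6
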